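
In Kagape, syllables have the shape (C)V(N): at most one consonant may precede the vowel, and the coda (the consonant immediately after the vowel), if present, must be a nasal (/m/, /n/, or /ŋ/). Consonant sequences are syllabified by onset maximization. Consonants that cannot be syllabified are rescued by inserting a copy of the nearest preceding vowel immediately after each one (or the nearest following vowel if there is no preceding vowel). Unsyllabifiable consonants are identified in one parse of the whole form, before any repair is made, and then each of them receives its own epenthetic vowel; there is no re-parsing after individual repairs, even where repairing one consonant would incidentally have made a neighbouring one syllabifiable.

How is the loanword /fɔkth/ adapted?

fɔkɔtɔhɔ

Syllabifying with onset maximization leaves /k/, /t/, /h/ stranded (only a nasal (/m/, /n/, or /ŋ/) is licensed in coda position; onsets are limited to one consonant).
Inserting the epenthetic vowel yields /k/ → /kɔ/, /t/ → /tɔ/, /h/ → /hɔ/.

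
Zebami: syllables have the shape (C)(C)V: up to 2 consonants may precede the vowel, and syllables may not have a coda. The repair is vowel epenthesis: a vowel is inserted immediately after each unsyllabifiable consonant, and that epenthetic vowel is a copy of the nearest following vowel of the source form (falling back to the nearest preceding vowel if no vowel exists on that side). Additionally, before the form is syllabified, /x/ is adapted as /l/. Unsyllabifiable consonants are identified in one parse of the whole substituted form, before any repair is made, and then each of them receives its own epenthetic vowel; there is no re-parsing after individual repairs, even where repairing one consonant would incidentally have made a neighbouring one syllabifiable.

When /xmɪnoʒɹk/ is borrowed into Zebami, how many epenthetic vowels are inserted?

After substitution the input is /lmɪnoʒɹk/.
The unsyllabifiable consonants are /ʒ/, /ɹ/, /k/; each receives one epenthetic vowel.

3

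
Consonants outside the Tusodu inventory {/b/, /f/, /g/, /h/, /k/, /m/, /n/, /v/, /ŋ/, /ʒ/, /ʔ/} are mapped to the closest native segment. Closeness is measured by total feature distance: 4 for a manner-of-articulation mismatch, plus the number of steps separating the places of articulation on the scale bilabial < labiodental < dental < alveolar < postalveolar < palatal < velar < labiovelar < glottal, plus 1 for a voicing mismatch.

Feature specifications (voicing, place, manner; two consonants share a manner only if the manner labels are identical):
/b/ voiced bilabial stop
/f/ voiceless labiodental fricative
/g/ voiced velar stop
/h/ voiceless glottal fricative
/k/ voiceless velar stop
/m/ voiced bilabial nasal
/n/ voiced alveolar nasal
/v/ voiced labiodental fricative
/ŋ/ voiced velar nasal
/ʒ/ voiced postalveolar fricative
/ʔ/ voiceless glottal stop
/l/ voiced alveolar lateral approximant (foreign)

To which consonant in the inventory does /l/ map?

n

/n/ is closest: manner differs (lateral approximant→nasal, +4), place distance 0 (alveolar→alveolar), same voicing; total 4. Next closest is /ʒ/ at distance 5.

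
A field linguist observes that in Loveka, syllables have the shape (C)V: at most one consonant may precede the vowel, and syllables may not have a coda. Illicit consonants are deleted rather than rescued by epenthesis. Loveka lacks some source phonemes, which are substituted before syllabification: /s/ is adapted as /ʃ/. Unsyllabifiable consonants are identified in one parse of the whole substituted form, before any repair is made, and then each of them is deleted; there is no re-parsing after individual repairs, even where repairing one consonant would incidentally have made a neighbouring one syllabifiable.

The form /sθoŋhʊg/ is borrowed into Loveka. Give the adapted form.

θohʊ

Substitution: /s/ → /ʃ/, giving /ʃθoŋhʊg/.
Under (C)V, the unsyllabifiable consonants are /ʃ/, /ŋ/, /g/ (no codas are permitted; onsets are limited to one consonant).
Each unlicensed consonant is deleted: /ʃ/, /ŋ/, /g/.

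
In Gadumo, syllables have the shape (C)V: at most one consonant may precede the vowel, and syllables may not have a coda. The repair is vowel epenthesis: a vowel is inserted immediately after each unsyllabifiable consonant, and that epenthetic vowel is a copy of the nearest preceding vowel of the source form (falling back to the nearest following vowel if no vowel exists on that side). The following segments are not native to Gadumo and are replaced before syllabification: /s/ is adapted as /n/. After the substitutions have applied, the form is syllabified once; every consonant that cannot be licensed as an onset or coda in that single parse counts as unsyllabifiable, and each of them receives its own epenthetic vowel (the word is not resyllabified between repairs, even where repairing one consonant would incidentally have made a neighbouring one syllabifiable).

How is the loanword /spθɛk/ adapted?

nɛpɛθɛkɛ

Substitution: /s/ → /n/, giving /npθɛk/.
Under (C)V, the unsyllabifiable consonants are /n/, /p/, /k/ (no codas are permitted; onsets are limited to one consonant).
Epenthesis after each stranded consonant: /n/ → /nɛ/, /p/ → /pɛ/, /k/ → /kɛ/.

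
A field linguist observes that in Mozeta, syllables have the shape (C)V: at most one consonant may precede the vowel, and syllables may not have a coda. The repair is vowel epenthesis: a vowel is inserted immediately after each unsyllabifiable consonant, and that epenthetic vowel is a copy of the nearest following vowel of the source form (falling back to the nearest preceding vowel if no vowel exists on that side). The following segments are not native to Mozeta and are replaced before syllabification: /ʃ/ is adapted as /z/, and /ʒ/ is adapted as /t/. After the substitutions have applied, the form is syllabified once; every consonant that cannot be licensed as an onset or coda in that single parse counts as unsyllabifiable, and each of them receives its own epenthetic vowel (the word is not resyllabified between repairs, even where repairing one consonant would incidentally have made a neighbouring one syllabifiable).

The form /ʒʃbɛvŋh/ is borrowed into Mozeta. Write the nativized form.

tɛzɛbɛvɛŋɛhɛ

Substitution: /ʒ/ → /t/, /ʃ/ → /z/, giving /tzbɛvŋh/.
The consonants /t/, /z/, /v/, /ŋ/, /h/ cannot be parsed into a legal (C)V syllable (no codas are permitted; onsets are limited to one consonant).
Each unlicensed consonant becomes the onset of a new syllable: /t/ → /tɛ/, /z/ → /zɛ/, /v/ → /vɛ/, /ŋ/ → /ŋɛ/, /h/ → /hɛ/.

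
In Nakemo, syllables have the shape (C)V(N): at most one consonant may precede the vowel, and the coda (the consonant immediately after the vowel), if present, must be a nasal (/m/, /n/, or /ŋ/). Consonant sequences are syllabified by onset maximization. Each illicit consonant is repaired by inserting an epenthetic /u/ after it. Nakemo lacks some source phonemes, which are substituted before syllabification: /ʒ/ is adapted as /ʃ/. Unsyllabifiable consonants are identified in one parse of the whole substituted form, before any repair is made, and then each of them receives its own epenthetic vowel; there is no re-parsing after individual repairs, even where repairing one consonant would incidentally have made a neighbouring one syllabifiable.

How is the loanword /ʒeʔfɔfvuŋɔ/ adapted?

ʃeʔufɔfuvuŋɔ

Substitution: /ʒ/ → /ʃ/, giving /ʃeʔfɔfvuŋɔ/.
Under (C)V(N), the unsyllabifiable consonants are /ʔ/, /f/ (only a nasal (/m/, /n/, or /ŋ/) is licensed in coda position; onsets are limited to one consonant).
Each unlicensed consonant becomes the onset of a new syllable: /ʔ/ → /ʔu/, /f/ → /fu/.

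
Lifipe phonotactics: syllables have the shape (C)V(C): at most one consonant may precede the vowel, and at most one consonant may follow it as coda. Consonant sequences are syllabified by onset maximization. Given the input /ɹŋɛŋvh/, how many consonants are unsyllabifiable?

3

The consonants /ɹ/, /v/, /h/ cannot be parsed into a legal (C)V(C) syllable (at most one coda consonant is licensed; onsets are limited to one consonant).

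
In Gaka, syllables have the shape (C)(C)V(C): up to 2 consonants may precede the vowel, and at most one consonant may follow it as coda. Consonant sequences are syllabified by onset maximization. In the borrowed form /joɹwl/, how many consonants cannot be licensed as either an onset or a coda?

The consonants /w/, /l/ cannot be parsed into a legal (C)(C)V(C) syllable (at most one coda consonant is licensed; onsets may contain at most 2 consonants).

2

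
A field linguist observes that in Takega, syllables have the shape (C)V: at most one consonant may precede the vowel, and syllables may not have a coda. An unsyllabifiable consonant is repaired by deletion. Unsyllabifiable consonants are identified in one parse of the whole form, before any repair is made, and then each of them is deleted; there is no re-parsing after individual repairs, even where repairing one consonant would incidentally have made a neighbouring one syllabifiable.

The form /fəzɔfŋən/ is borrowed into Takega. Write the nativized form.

Syllabifying with onset maximization leaves /f/, /n/ stranded (no codas are permitted; onsets are limited to one consonant).
Deleting the stranded consonants removes /f/, /n/.

fəzɔŋə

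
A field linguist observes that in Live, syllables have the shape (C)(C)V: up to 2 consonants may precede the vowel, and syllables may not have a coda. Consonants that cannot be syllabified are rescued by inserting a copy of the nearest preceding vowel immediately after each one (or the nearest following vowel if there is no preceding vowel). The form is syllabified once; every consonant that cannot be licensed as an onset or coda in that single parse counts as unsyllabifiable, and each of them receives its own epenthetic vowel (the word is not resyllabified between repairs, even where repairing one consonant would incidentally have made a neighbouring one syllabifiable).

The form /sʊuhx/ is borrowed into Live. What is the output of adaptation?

sʊuhuxu

The consonants /h/, /x/ cannot be parsed into a legal (C)(C)V syllable (no codas are permitted; onsets may contain at most 2 consonants).
Inserting the epenthetic vowel yields /h/ → /hu/, /x/ → /xu/.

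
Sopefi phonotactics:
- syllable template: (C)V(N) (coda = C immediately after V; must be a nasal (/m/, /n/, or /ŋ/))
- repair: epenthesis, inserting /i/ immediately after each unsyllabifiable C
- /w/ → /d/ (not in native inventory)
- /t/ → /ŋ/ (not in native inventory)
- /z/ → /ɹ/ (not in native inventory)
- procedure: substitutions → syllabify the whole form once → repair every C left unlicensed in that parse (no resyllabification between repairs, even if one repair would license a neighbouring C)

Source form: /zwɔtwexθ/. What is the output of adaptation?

ɹidɔŋdexiθi

Substitution: /z/ → /ɹ/, /w/ → /d/, /t/ → /ŋ/, giving /ɹdɔŋdexθ/.
Under (C)V(N), the unsyllabifiable consonants are /ɹ/, /x/, /θ/ (only a nasal (/m/, /n/, or /ŋ/) is licensed in coda position; onsets are limited to one consonant).
Epenthesis after each stranded consonant: /ɹ/ → /ɹi/, /x/ → /xi/, /θ/ → /θi/.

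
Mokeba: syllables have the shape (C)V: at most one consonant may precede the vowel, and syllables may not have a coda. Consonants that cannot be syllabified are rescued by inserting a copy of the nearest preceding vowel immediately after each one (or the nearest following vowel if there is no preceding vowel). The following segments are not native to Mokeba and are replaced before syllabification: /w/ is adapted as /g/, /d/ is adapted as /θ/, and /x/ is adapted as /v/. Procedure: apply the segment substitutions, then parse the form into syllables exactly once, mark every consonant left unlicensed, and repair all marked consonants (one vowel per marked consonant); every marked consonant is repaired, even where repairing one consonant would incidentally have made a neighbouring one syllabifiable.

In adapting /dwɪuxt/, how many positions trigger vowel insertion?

3

After substitution the input is /θgɪuvt/.
The unsyllabifiable consonants are /θ/, /v/, /t/; each receives one epenthetic vowel.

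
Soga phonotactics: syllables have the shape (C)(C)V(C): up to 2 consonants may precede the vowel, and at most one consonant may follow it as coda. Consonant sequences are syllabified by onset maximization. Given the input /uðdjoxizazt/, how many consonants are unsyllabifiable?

Under (C)(C)V(C), the unsyllabifiable consonants are /t/ (at most one coda consonant is licensed; onsets may contain at most 2 consonants).

1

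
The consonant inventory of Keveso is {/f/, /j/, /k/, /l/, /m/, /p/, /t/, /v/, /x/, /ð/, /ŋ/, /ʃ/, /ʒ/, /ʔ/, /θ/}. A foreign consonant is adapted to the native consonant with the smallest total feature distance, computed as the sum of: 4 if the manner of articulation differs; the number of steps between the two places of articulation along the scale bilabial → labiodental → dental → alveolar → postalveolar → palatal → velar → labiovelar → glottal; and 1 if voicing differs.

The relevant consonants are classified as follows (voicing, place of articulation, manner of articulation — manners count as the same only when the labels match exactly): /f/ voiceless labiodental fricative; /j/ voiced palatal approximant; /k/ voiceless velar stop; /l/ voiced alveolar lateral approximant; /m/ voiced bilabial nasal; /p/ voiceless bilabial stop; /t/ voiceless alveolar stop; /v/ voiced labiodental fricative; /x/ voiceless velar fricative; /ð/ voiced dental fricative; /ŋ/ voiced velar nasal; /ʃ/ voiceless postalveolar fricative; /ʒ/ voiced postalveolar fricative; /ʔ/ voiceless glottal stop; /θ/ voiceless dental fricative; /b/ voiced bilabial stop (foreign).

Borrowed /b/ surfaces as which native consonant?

p

/p/ is closest: same manner (stop), place distance 0 (bilabial→bilabial), voicing differs (+1); total 1. Next closest is /m/ at distance 4.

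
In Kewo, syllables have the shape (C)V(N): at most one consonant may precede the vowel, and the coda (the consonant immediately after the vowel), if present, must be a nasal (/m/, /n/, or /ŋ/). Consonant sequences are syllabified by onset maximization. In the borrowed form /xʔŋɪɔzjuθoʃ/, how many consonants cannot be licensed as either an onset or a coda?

4

The consonants /x/, /ʔ/, /z/, /ʃ/ cannot be parsed into a legal (C)V(N) syllable (only a nasal (/m/, /n/, or /ŋ/) is licensed in coda position; onsets are limited to one consonant).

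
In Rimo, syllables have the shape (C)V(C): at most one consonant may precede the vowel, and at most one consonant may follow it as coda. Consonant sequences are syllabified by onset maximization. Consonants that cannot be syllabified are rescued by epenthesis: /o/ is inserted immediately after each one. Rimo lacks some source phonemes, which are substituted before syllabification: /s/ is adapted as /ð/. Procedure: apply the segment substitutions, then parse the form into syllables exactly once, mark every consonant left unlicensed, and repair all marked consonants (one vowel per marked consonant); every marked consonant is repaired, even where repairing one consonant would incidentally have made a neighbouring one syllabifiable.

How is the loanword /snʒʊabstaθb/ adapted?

Substitution: /s/ → /ð/, giving /ðnʒʊabðtaθb/.
Under (C)V(C), the unsyllabifiable consonants are /ð/, /n/, /ð/, /b/ (at most one coda consonant is licensed; onsets are limited to one consonant).
Inserting the epenthetic vowel yields /ð/ → /ðo/, /n/ → /no/, /ð/ → /ðo/, /b/ → /bo/.

ðonoʒʊabðotaθbo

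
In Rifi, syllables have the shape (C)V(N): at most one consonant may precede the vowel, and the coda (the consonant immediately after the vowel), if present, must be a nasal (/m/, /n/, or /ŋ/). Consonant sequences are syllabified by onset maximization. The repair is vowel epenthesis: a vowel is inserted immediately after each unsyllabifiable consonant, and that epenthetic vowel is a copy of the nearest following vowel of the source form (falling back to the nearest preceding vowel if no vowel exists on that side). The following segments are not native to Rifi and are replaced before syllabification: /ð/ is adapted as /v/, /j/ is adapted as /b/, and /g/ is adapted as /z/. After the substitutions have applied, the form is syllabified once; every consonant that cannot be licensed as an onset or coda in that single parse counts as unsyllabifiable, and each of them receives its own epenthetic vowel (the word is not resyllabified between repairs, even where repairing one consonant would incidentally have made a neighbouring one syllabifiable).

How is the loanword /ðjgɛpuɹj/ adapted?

vɛbɛzɛpuɹubu

Substitution: /ð/ → /v/, /j/ → /b/, /g/ → /z/, giving /vbzɛpuɹb/.
Under (C)V(N), the unsyllabifiable consonants are /v/, /b/, /ɹ/, /b/ (only a nasal (/m/, /n/, or /ŋ/) is licensed in coda position; onsets are limited to one consonant).
Epenthesis after each stranded consonant: /v/ → /vɛ/, /b/ → /bɛ/, /ɹ/ → /ɹu/, /b/ → /bu/.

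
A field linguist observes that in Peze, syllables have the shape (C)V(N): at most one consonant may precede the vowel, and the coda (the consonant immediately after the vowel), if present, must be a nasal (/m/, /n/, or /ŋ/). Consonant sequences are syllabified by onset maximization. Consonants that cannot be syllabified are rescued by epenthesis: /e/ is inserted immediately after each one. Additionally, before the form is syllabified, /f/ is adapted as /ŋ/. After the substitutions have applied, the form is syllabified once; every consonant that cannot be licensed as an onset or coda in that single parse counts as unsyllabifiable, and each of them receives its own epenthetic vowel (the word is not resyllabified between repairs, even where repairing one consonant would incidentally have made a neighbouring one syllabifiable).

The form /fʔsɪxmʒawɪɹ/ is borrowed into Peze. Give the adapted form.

ŋeʔesɪxemeʒawɪɹe

Substitution: /f/ → /ŋ/, giving /ŋʔsɪxmʒawɪɹ/.
Under (C)V(N), the unsyllabifiable consonants are /ŋ/, /ʔ/, /x/, /m/, /ɹ/ (only a nasal (/m/, /n/, or /ŋ/) is licensed in coda position; onsets are limited to one consonant).
Epenthesis after each stranded consonant: /ŋ/ → /ŋe/, /ʔ/ → /ʔe/, /x/ → /xe/, /m/ → /me/, /ɹ/ → /ɹe/.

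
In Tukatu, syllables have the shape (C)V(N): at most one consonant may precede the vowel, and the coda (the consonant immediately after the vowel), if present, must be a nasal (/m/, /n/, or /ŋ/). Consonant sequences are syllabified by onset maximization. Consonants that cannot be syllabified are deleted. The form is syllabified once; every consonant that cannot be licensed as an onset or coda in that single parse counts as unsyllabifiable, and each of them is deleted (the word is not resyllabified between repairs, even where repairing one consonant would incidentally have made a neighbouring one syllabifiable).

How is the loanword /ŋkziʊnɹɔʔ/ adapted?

Syllabifying with onset maximization leaves /ŋ/, /k/, /ʔ/ stranded (only a nasal (/m/, /n/, or /ŋ/) is licensed in coda position; onsets are limited to one consonant).
Each unlicensed consonant is deleted: /ŋ/, /k/, /ʔ/.

ziʊnɹɔ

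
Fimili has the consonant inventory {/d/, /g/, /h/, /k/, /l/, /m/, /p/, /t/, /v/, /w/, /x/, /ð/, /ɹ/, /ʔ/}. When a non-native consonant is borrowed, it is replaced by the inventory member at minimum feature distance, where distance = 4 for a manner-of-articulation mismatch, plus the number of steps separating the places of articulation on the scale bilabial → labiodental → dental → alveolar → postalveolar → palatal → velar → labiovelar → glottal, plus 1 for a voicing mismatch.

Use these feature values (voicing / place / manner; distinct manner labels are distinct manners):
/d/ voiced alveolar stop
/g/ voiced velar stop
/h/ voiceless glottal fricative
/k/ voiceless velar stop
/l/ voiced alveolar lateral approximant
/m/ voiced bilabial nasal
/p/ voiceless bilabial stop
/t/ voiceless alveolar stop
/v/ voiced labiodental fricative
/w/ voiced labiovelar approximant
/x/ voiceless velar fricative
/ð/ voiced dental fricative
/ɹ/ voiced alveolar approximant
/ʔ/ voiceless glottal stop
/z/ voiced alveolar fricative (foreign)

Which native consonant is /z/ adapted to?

/ð/ is closest: same manner (fricative), place distance 1 (alveolar→dental), same voicing; total 1. Next closest is /v/ at distance 2.

ð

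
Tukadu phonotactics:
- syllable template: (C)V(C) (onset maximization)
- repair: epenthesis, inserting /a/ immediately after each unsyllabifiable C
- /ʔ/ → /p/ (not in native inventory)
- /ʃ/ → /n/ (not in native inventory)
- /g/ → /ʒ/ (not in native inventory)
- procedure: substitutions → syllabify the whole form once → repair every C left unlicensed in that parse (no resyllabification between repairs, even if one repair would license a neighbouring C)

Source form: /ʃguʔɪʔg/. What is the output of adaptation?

Substitution: /ʃ/ → /n/, /g/ → /ʒ/, /ʔ/ → /p/, giving /nʒupɪpʒ/.
Under (C)V(C), the unsyllabifiable consonants are /n/, /ʒ/ (at most one coda consonant is licensed; onsets are limited to one consonant).
Epenthesis after each stranded consonant: /n/ → /na/, /ʒ/ → /ʒa/.

naʒupɪpʒa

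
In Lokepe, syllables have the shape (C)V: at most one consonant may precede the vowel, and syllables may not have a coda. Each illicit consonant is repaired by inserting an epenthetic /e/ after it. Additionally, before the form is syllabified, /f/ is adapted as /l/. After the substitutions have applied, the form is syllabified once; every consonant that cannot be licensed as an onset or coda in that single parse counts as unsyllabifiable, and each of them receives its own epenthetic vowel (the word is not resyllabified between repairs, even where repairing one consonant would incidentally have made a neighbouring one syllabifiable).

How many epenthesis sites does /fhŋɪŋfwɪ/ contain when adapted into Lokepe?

4

After substitution the input is /lhŋɪŋlwɪ/.
The unsyllabifiable consonants are /l/, /h/, /ŋ/, /l/; each receives one epenthetic vowel.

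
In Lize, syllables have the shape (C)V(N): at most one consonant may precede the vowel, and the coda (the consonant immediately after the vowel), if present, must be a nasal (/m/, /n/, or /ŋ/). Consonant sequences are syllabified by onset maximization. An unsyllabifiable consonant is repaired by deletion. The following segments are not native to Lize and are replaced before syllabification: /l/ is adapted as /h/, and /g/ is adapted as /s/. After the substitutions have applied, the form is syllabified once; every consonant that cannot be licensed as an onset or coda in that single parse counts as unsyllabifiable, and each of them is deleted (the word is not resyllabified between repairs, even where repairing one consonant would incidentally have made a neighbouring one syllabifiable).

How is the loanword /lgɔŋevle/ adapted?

sɔŋehe

Substitution: /l/ → /h/, /g/ → /s/, giving /hsɔŋevhe/.
Under (C)V(N), the unsyllabifiable consonants are /h/, /v/ (only a nasal (/m/, /n/, or /ŋ/) is licensed in coda position; onsets are limited to one consonant).
Deleting the stranded consonants removes /h/, /v/.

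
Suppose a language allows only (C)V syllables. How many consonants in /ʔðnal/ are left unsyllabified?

3

Syllabifying with onset maximization leaves /ʔ/, /ð/, /l/ stranded (no codas are permitted; onsets are limited to one consonant).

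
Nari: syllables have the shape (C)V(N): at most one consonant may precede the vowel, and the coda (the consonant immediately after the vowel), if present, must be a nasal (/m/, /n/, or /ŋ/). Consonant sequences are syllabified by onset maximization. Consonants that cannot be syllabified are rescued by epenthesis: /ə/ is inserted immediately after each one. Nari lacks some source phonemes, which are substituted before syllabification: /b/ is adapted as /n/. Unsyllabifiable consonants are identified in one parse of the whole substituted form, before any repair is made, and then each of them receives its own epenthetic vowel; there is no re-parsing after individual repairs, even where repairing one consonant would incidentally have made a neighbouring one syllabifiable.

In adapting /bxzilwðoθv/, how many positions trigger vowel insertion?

6

After substitution the input is /nxzilwðoθv/.
The unsyllabifiable consonants are /n/, /x/, /l/, /w/, /θ/, /v/; each receives one epenthetic vowel.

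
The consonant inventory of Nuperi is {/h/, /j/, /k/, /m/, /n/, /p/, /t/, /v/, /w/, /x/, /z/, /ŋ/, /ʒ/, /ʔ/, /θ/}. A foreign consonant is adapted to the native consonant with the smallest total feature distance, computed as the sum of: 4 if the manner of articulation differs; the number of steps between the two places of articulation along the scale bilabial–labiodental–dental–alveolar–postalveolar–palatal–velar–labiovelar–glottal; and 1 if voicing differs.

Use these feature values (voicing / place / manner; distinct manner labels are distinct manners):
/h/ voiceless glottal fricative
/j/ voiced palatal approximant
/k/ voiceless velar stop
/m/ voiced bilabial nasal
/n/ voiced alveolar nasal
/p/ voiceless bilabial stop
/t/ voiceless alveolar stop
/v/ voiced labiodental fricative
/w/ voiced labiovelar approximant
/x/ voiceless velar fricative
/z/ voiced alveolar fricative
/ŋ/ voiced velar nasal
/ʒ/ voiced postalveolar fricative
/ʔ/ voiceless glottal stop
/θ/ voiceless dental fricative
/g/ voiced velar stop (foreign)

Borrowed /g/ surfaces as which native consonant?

/k/ is closest: same manner (stop), place distance 0 (velar→velar), voicing differs (+1); total 1. Next closest is /ʔ/ at distance 3.

k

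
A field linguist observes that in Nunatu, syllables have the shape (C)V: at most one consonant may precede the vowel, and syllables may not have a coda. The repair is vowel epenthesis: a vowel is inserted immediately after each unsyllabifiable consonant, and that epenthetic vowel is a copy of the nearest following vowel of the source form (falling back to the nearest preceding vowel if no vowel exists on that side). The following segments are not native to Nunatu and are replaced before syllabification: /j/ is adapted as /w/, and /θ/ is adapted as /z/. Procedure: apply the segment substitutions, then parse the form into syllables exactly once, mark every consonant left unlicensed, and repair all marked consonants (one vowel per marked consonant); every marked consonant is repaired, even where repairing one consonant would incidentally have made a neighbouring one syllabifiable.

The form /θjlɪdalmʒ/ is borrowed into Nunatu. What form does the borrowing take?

Substitution: /θ/ → /z/, /j/ → /w/, giving /zwlɪdalmʒ/.
The consonants /z/, /w/, /l/, /m/, /ʒ/ cannot be parsed into a legal (C)V syllable (no codas are permitted; onsets are limited to one consonant).
Epenthesis after each stranded consonant: /z/ → /zɪ/, /w/ → /wɪ/, /l/ → /la/, /m/ → /ma/, /ʒ/ → /ʒa/.

zɪwɪlɪdalamaʒa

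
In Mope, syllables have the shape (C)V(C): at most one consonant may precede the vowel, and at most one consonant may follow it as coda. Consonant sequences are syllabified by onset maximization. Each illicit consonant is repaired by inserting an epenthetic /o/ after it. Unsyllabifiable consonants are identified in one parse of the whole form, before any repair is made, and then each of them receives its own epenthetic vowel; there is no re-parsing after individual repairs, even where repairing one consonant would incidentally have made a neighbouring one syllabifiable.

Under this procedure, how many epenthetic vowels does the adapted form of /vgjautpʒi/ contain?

3

The unsyllabifiable consonants are /v/, /g/, /p/; each receives one epenthetic vowel.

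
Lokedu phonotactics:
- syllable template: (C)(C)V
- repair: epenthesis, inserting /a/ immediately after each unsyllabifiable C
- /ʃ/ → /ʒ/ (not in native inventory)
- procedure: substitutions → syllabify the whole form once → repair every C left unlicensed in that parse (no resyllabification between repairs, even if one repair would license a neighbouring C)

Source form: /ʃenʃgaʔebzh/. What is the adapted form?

ʒenaʒgaʔebazaha

Substitution: /ʃ/ → /ʒ/, giving /ʒenʒgaʔebzh/.
Under (C)(C)V, the unsyllabifiable consonants are /n/, /b/, /z/, /h/ (no codas are permitted; onsets may contain at most 2 consonants).
Epenthesis after each stranded consonant: /n/ → /na/, /b/ → /ba/, /z/ → /za/, /h/ → /ha/.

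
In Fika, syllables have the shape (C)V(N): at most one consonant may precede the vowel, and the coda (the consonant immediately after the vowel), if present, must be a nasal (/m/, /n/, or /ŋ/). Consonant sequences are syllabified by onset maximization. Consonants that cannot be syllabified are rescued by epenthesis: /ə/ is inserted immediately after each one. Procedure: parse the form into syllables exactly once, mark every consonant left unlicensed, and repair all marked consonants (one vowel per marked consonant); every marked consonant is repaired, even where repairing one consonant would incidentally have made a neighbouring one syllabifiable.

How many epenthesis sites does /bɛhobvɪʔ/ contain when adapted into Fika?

The unsyllabifiable consonants are /b/, /ʔ/; each receives one epenthetic vowel.

2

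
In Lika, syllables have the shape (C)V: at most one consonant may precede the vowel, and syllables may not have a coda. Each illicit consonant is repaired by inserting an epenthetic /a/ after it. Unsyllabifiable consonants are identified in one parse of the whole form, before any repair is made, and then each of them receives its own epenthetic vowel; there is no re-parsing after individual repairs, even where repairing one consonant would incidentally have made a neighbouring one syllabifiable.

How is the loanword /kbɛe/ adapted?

Under (C)V, the unsyllabifiable consonants are /k/ (no codas are permitted; onsets are limited to one consonant).
Inserting the epenthetic vowel yields /k/ → /ka/.

kabɛe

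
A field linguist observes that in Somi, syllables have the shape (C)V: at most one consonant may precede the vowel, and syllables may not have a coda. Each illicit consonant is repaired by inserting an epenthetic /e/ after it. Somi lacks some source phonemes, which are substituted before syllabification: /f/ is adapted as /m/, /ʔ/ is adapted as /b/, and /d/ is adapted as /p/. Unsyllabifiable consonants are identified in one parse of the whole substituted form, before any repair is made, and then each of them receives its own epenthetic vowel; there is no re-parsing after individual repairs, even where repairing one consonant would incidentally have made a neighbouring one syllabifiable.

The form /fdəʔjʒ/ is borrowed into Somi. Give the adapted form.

Substitution: /f/ → /m/, /d/ → /p/, /ʔ/ → /b/, giving /mpəbjʒ/.
The consonants /m/, /b/, /j/, /ʒ/ cannot be parsed into a legal (C)V syllable (no codas are permitted; onsets are limited to one consonant).
Epenthesis after each stranded consonant: /m/ → /me/, /b/ → /be/, /j/ → /je/, /ʒ/ → /ʒe/.

mepəbejeʒe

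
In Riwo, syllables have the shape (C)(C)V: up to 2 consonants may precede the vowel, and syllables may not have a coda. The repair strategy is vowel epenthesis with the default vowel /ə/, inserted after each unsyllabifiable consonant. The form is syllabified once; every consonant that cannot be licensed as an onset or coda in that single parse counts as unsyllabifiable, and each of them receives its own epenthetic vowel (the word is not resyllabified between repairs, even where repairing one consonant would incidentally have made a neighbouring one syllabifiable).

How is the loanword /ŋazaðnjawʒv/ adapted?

Syllabifying with onset maximization leaves /ð/, /w/, /ʒ/, /v/ stranded (no codas are permitted; onsets may contain at most 2 consonants).
Each unlicensed consonant becomes the onset of a new syllable: /ð/ → /ðə/, /w/ → /wə/, /ʒ/ → /ʒə/, /v/ → /və/.

ŋazaðənjawəʒəvə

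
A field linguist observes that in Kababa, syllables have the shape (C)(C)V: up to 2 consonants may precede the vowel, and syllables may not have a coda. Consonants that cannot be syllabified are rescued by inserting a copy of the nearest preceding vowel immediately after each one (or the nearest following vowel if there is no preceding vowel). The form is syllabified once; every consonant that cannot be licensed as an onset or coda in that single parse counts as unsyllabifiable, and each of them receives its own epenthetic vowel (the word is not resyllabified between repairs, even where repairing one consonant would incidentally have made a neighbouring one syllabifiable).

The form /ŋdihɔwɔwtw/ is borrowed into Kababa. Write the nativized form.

ŋdihɔwɔwɔtɔwɔ

Syllabifying with onset maximization leaves /w/, /t/, /w/ stranded (no codas are permitted; onsets may contain at most 2 consonants).
Inserting the epenthetic vowel yields /w/ → /wɔ/, /t/ → /tɔ/, /w/ → /wɔ/.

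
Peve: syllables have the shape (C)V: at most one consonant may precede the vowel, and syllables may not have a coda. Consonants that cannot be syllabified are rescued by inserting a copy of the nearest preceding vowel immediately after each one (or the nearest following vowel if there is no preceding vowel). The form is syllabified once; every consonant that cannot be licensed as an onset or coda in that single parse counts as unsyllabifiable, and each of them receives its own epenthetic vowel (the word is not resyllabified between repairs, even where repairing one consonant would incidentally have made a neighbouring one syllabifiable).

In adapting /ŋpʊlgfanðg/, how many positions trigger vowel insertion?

The unsyllabifiable consonants are /ŋ/, /l/, /g/, /n/, /ð/, /g/; each receives one epenthetic vowel.

6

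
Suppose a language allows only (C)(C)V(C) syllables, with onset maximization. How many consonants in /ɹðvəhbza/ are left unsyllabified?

Under (C)(C)V(C), the unsyllabifiable consonants are /ɹ/ (at most one coda consonant is licensed; onsets may contain at most 2 consonants).

1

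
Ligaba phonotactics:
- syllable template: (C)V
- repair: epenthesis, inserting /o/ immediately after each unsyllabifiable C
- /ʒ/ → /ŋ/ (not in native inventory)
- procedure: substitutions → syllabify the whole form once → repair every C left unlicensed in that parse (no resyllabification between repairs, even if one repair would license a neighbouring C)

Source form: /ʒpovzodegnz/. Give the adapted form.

Substitution: /ʒ/ → /ŋ/, giving /ŋpovzodegnz/.
The consonants /ŋ/, /v/, /g/, /n/, /z/ cannot be parsed into a legal (C)V syllable (no codas are permitted; onsets are limited to one consonant).
Inserting the epenthetic vowel yields /ŋ/ → /ŋo/, /v/ → /vo/, /g/ → /go/, /n/ → /no/, /z/ → /zo/.

ŋopovozodegonozo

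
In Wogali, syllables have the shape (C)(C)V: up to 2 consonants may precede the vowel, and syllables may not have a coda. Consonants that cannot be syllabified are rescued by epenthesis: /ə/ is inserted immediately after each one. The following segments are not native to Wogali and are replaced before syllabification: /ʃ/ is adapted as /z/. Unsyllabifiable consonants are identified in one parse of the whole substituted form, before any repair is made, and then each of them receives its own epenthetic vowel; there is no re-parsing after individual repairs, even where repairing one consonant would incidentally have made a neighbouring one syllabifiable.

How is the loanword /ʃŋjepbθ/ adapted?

zəŋjepəbəθə

Substitution: /ʃ/ → /z/, giving /zŋjepbθ/.
The consonants /z/, /p/, /b/, /θ/ cannot be parsed into a legal (C)(C)V syllable (no codas are permitted; onsets may contain at most 2 consonants).
Each unlicensed consonant becomes the onset of a new syllable: /z/ → /zə/, /p/ → /pə/, /b/ → /bə/, /θ/ → /θə/.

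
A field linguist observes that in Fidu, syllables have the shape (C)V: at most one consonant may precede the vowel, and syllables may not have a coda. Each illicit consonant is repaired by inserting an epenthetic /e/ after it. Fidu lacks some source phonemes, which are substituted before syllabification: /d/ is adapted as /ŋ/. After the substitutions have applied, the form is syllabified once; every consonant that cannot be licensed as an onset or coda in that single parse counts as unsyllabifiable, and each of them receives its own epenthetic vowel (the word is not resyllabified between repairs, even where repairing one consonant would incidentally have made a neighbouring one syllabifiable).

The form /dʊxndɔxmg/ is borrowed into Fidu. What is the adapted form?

Substitution: /d/ → /ŋ/, giving /ŋʊxnŋɔxmg/.
The consonants /x/, /n/, /x/, /m/, /g/ cannot be parsed into a legal (C)V syllable (no codas are permitted; onsets are limited to one consonant).
Epenthesis after each stranded consonant: /x/ → /xe/, /n/ → /ne/, /x/ → /xe/, /m/ → /me/, /g/ → /ge/.

ŋʊxeneŋɔxemege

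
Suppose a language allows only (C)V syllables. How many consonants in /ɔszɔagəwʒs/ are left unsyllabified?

Syllabifying with onset maximization leaves /s/, /w/, /ʒ/, /s/ stranded (no codas are permitted; onsets are limited to one consonant).

4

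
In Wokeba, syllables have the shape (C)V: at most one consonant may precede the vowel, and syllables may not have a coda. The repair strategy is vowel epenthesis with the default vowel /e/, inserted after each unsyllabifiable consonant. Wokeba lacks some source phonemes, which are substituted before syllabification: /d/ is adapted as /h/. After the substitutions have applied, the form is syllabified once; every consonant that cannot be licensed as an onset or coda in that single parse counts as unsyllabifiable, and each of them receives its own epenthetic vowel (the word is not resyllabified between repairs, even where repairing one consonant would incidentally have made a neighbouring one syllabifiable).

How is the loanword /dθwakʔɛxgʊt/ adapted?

Substitution: /d/ → /h/, giving /hθwakʔɛxgʊt/.
Under (C)V, the unsyllabifiable consonants are /h/, /θ/, /k/, /x/, /t/ (no codas are permitted; onsets are limited to one consonant).
Inserting the epenthetic vowel yields /h/ → /he/, /θ/ → /θe/, /k/ → /ke/, /x/ → /xe/, /t/ → /te/.

heθewakeʔɛxegʊte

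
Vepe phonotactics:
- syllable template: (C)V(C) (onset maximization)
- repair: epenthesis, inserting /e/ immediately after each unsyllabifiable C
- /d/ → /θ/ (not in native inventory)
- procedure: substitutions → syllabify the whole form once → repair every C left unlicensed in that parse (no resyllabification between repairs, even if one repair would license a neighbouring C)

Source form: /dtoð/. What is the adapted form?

θetoð

Substitution: /d/ → /θ/, giving /θtoð/.
Under (C)V(C), the unsyllabifiable consonants are /θ/ (at most one coda consonant is licensed; onsets are limited to one consonant).
Epenthesis after each stranded consonant: /θ/ → /θe/.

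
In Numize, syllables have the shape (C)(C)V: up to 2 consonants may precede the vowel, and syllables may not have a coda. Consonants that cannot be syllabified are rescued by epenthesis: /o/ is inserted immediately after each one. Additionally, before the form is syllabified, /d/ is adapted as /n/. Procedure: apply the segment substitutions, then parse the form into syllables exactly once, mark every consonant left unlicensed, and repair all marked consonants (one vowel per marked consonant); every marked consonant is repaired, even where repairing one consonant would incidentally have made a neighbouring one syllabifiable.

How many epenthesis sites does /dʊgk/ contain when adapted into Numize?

After substitution the input is /nʊgk/.
The unsyllabifiable consonants are /g/, /k/; each receives one epenthetic vowel.

2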